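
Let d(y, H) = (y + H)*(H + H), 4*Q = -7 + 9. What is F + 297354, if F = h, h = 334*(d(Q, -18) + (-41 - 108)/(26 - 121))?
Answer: 48288296/95 ≈ 5.0830e+5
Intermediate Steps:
Q = ½ (Q = (-7 + 9)/4 = (¼)*2 = ½ ≈ 0.50000)
d(y, H) = 2*H*(H + y) (d(y, H) = (H + y)*(2*H) = 2*H*(H + y))
h = 20039666/95 (h = 334*(2*(-18)*(-18 + ½) + (-41 - 108)/(26 - 121)) = 334*(2*(-18)*(-35/2) - 149/(-95)) = 334*(630 - 149*(-1/95)) = 334*(630 + 149/95) = 334*(59999/95) = 20039666/95 ≈ 2.1094e+5)
F = 20039666/95 ≈ 2.1094e+5
F + 297354 = 20039666/95 + 297354 = 48288296/95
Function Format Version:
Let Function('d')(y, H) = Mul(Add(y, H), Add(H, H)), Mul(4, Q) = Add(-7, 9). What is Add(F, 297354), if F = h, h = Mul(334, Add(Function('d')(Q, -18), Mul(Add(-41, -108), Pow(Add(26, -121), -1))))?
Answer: Rational(48288296, 95) ≈ 5.0830e+5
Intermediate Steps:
Q = Rational(1, 2) (Q = Mul(Rational(1, 4), Add(-7, 9)) = Mul(Rational(1, 4), 2) = Rational(1, 2) ≈ 0.50000)
Function('d')(y, H) = Mul(2, H, Add(H, y)) (Function('d')(y, H) = Mul(Add(H, y), Mul(2, H)) = Mul(2, H, Add(H, y)))
h = Rational(20039666, 95) (h = Mul(334, Add(Mul(2, -18, Add(-18, Rational(1, 2))), Mul(Add(-41, -108), Pow(Add(26, -121), -1)))) = Mul(334, Add(Mul(2, -18, Rational(-35, 2)), Mul(-149, Pow(-95, -1)))) = Mul(334, Add(630, Mul(-149, Rational(-1, 95)))) = Mul(334, Add(630, Rational(149, 95))) = Mul(334, Rational(59999, 95)) = Rational(20039666, 95) ≈ 2.1094e+5)
F = Rational(20039666, 95) ≈ 2.1094e+5
Add(F, 297354) = Add(Rational(20039666, 95), 297354) = Rational(48288296, 95)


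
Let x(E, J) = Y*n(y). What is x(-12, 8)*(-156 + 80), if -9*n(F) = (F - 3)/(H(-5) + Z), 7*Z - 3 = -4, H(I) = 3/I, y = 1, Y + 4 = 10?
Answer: 5320/39 ≈ 136.41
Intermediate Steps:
Y = 6 (Y = -4 + 10 = 6)
Z = -1/7 (Z = 3/7 + (1/7)*(-4) = 3/7 - 4/7 = -1/7 ≈ -0.14286)
n(F) = -35/78 + 35*F/234 (n(F) = -(F - 3)/(9*(3/(-5) - 1/7)) = -(-3 + F)/(9*(3*(-1/5) - 1/7)) = -(-3 + F)/(9*(-3/5 - 1/7)) = -(-3 + F)/(9*(-26/35)) = -(-3 + F)*(-35)/(9*26) = -(105/26 - 35*F/26)/9 = -35/78 + 35*F/234)
x(E, J) = -70/39 (x(E, J) = 6*(-35/78 + (35/234)*1) = 6*(-35/78 + 35/234) = 6*(-35/117) = -70/39)
x(-12, 8)*(-156 + 80) = -70*(-156 + 80)/39 = -70/39*(-76) = 5320/39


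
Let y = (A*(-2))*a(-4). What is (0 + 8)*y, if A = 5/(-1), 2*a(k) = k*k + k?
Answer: 480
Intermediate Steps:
a(k) = k/2 + k²/2 (a(k) = (k*k + k)/2 = (k² + k)/2 = (k + k²)/2 = k/2 + k²/2)
A = -5 (A = 5*(-1) = -5)
y = 60 (y = (-5*(-2))*((½)*(-4)*(1 - 4)) = 10*((½)*(-4)*(-3)) = 10*6 = 60)
(0 + 8)*y = (0 + 8)*60 = 8*60 = 480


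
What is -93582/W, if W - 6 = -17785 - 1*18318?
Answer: 93582/36097 ≈ 2.5925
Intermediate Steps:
W = -36097 (W = 6 + (-17785 - 1*18318) = 6 + (-17785 - 18318) = 6 - 36103 = -36097)
-93582/W = -93582/(-36097) = -93582*(-1/36097) = 93582/36097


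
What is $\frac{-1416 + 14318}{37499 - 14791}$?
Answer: $\frac{6451}{11354} \approx 0.56817$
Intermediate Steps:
$\frac{-1416 + 14318}{37499 - 14791} = \frac{12902}{22708} = 12902 \cdot \frac{1}{22708} = \frac{6451}{11354}$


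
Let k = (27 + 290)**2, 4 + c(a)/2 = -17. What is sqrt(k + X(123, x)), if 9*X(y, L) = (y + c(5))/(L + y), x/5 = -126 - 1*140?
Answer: sqrt(146397288298)/1207 ≈ 317.00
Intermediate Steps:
x = -1330 (x = 5*(-126 - 1*140) = 5*(-126 - 140) = 5*(-266) = -1330)
c(a) = -42 (c(a) = -8 + 2*(-17) = -8 - 34 = -42)
X(y, L) = (-42 + y)/(9*(L + y)) (X(y, L) = ((y - 42)/(L + y))/9 = ((-42 + y)/(L + y))/9 = (-42 + y)/(9*(L + y)))
k = 100489 (k = 317**2 = 100489)
sqrt(k + X(123, x)) = sqrt(100489 + (-42 + 123)/(9*(-1330 + 123))) = sqrt(100489 + (1/9)*81/(-1207)) = sqrt(100489 + (1/9)*(-1/1207)*81) = sqrt(100489 - 9/1207) = sqrt(121290214/1207) = sqrt(146397288298)/1207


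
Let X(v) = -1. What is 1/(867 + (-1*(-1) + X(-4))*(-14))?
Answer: 1/867 ≈ 0.0011534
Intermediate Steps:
1/(867 + (-1*(-1) + X(-4))*(-14)) = 1/(867 + (-1*(-1) - 1)*(-14)) = 1/(867 + (1 - 1)*(-14)) = 1/(867 + 0*(-14)) = 1/(867 + 0) = 1/867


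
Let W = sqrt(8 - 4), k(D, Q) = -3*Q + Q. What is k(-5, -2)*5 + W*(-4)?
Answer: 12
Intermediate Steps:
k(D, Q) = -2*Q
W = 2 (W = sqrt(4) = 2)
k(-5, -2)*5 + W*(-4) = -2*(-2)*5 + 2*(-4) = 4*5 - 8 = 20 - 8 = 12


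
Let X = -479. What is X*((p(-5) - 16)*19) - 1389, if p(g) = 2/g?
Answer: 739337/5 ≈ 1.4787e+5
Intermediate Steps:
X*((p(-5) - 16)*19) - 1389 = -479*(2/(-5) - 16)*19 - 1389 = -479*(2*(-⅕) - 16)*19 - 1389 = -479*(-⅖ - 16)*19 - 1389 = -(-39278)*19/5 - 1389 = -479*(-1558/5) - 1389 = 746282/5 - 1389 = 739337/5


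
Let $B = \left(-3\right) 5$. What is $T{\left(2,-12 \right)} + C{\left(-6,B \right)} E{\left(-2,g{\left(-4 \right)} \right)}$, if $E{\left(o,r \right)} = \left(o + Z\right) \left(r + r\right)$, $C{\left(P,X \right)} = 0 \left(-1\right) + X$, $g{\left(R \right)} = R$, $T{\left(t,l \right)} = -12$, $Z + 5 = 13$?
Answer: $708$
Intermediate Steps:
$Z = 8$ ($Z = -5 + 13 = 8$)
$B = -15$
$C{\left(P,X \right)} = X$ ($C{\left(P,X \right)} = 0 + X = X$)
$E{\left(o,r \right)} = 2 r \left(8 + o\right)$ ($E{\left(o,r \right)} = \left(o + 8\right) \left(r + r\right) = \left(8 + o\right) 2 r = 2 r \left(8 + o\right)$)
$T{\left(2,-12 \right)} + C{\left(-6,B \right)} E{\left(-2,g{\left(-4 \right)} \right)} = -12 - 15 \cdot 2 \left(-4\right) \left(8 - 2\right) = -12 - 15 \cdot 2 \left(-4\right) 6 = -12 - -720 = -12 + 720 = 708$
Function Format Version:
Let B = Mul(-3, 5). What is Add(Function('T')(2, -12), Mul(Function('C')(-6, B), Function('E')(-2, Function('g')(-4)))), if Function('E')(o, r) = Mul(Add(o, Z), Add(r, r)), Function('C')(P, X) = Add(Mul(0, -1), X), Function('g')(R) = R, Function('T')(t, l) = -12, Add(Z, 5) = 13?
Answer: 708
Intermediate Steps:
Z = 8 (Z = Add(-5, 13) = 8)
B = -15
Function('C')(P, X) = X (Function('C')(P, X) = Add(0, X) = X)
Function('E')(o, r) = Mul(2, r, Add(8, o)) (Function('E')(o, r) = Mul(Add(o, 8), Add(r, r)) = Mul(Add(8, o), Mul(2, r)) = Mul(2, r, Add(8, o)))
Add(Function('T')(2, -12), Mul(Function('C')(-6, B), Function('E')(-2, Function('g')(-4)))) = Add(-12, Mul(-15, Mul(2, -4, Add(8, -2)))) = Add(-12, Mul(-15, Mul(2, -4, 6))) = Add(-12, Mul(-15, -48)) = Add(-12, 720) = 708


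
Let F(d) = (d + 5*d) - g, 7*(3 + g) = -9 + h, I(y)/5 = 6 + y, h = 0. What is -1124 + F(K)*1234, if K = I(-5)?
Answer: 288292/7 ≈ 41185.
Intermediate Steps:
I(y) = 30 + 5*y (I(y) = 5*(6 + y) = 30 + 5*y)
K = 5 (K = 30 + 5*(-5) = 30 - 25 = 5)
g = -30/7 (g = -3 + (-9 + 0)/7 = -3 + (⅐)*(-9) = -3 - 9/7 = -30/7 ≈ -4.2857)
F(d) = 30/7 + 6*d (F(d) = (d + 5*d) - 1*(-30/7) = 6*d + 30/7 = 30/7 + 6*d)
-1124 + F(K)*1234 = -1124 + (30/7 + 6*5)*1234 = -1124 + (30/7 + 30)*1234 = -1124 + (240/7)*1234 = -1124 + 296160/7 = 288292/7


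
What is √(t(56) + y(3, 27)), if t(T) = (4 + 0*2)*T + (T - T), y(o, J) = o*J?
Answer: √305 ≈ 17.464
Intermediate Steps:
y(o, J) = J*o
t(T) = 4*T (t(T) = (4 + 0)*T + 0 = 4*T + 0 = 4*T)
√(t(56) + y(3, 27)) = √(4*56 + 27*3) = √(224 + 81) = √305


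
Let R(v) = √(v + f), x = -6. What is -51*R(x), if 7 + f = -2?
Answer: -51*I*√15 ≈ -197.52*I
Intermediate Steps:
f = -9 (f = -7 - 2 = -9)
R(v) = √(-9 + v) (R(v) = √(v - 9) = √(-9 + v))
-51*R(x) = -51*√(-9 - 6) = -51*I*√15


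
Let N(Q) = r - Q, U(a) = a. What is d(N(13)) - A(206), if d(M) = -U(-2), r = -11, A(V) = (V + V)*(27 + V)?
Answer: -95994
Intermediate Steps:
A(V) = 2*V*(27 + V) (A(V) = (2*V)*(27 + V) = 2*V*(27 + V))
N(Q) = -11 - Q
d(M) = 2 (d(M) = -1*(-2) = 2)
d(N(13)) - A(206) = 2 - 2*206*(27 + 206) = 2 - 2*206*233 = 2 - 1*95996 = 2 - 95996 = -95994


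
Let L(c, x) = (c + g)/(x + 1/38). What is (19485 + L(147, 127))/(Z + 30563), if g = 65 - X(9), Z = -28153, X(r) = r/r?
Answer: 94062113/11633070 ≈ 8.0858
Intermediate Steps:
X(r) = 1
g = 64 (g = 65 - 1*1 = 65 - 1 = 64)
L(c, x) = (64 + c)/(1/38 + x) (L(c, x) = (c + 64)/(x + 1/38) = (64 + c)/(x + 1/38) = (64 + c)/(1/38 + x))
(19485 + L(147, 127))/(Z + 30563) = (19485 + 38*(64 + 147)/(1 + 38*127))/(-28153 + 30563) = (19485 + 38*211/(1 + 4826))/2410 = (19485 + 38*211/4827)*(1/2410) = (19485 + 38*(1/4827)*211)*(1/2410) = (19485 + 8018/4827)*(1/2410) = (94062113/4827)*(1/2410) = 94062113/11633070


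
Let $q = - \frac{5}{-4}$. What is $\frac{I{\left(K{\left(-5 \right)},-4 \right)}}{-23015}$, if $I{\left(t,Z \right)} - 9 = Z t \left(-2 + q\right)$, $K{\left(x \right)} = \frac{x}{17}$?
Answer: $- \frac{138}{391255} \approx -0.00035271$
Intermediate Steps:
$K{\left(x \right)} = \frac{x}{17}$ ($K{\left(x \right)} = x \frac{1}{17} = \frac{x}{17}$)
$q = \frac{5}{4}$ ($q = \left(-5\right) \left(- \frac{1}{4}\right) = \frac{5}{4} \approx 1.25$)
$I{\left(t,Z \right)} = 9 - \frac{3 Z t}{4}$ ($I{\left(t,Z \right)} = 9 + Z t \left(-2 + \frac{5}{4}\right) = 9 + Z t \left(- \frac{3}{4}\right) = 9 - \frac{3 Z t}{4}$)
$\frac{I{\left(K{\left(-5 \right)},-4 \right)}}{-23015} = \frac{9 - - 3 \cdot \frac{1}{17} \left(-5\right)}{-23015} = \left(9 - \left(-3\right) \left(- \frac{5}{17}\right)\right) \left(- \frac{1}{23015}\right) = \left(9 - \frac{15}{17}\right) \left(- \frac{1}{23015}\right) = \frac{138}{17} \left(- \frac{1}{23015}\right) = - \frac{138}{391255}$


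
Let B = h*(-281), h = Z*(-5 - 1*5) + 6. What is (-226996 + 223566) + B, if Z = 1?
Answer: -2306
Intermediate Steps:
h = -4 (h = 1*(-5 - 1*5) + 6 = 1*(-5 - 5) + 6 = 1*(-10) + 6 = -10 + 6 = -4)
B = 1124 (B = -4*(-281) = 1124)
(-226996 + 223566) + B = (-226996 + 223566) + 1124 = -3430 + 1124 = -2306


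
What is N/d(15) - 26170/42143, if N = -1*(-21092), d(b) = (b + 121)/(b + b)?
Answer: 196050335/42143 ≈ 4652.0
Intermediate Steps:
d(b) = (121 + b)/(2*b) (d(b) = (121 + b)/((2*b)) = (121 + b)*(1/(2*b)) = (121 + b)/(2*b))
N = 21092
N/d(15) - 26170/42143 = 21092/(((½)*(121 + 15)/15)) - 26170/42143 = 21092/(((½)*(1/15)*136)) - 26170*1/42143 = 21092/(68/15) - 26170/42143 = 21092*(15/68) - 26170/42143 = 79095/17 - 26170/42143 = 196050335/42143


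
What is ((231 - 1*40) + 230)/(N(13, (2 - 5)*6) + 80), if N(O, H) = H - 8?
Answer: 421/54 ≈ 7.7963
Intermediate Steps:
N(O, H) = -8 + H
((231 - 1*40) + 230)/(N(13, (2 - 5)*6) + 80) = ((231 - 1*40) + 230)/((-8 + (2 - 5)*6) + 80) = ((231 - 40) + 230)/((-8 - 3*6) + 80) = (191 + 230)/((-8 - 18) + 80) = 421/(-26 + 80) = 421/54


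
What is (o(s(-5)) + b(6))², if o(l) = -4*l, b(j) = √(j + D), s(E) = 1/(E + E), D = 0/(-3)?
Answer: 154/25 + 4*√6/5 ≈ 8.1196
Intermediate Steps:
D = 0 (D = 0*(-⅓) = 0)
s(E) = 1/(2*E)
b(j) = √j (b(j) = √(j + 0) = √j)
(o(s(-5)) + b(6))² = (-2/(-5) + √6)² = (-2*(-1)/5 + √6)² = (-4*(-⅒) + √6)² = (⅖ + √6)²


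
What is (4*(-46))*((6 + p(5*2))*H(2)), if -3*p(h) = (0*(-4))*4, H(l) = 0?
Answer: 0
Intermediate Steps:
p(h) = 0 (p(h) = -0*(-4)*4/3 = -0*4 = -⅓*0 = 0)
(4*(-46))*((6 + p(5*2))*H(2)) = (4*(-46))*((6 + 0)*0) = -1104*0 = -184*0 = 0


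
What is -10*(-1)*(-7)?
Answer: -70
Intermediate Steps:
-10*(-1)*(-7) = 10*(-7) = -70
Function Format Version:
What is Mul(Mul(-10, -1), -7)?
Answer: -70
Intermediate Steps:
Mul(Mul(-10, -1), -7) = Mul(10, -7) = -70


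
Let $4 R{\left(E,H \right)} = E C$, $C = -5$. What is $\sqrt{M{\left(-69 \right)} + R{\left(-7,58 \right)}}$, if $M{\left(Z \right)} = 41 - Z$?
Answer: $\frac{5 \sqrt{19}}{2} \approx 10.897$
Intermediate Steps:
$R{\left(E,H \right)} = - \frac{5 E}{4}$ ($R{\left(E,H \right)} = \frac{E \left(-5\right)}{4} = \frac{\left(-5\right) E}{4} = - \frac{5 E}{4}$)
$\sqrt{M{\left(-69 \right)} + R{\left(-7,58 \right)}} = \sqrt{\left(41 - -69\right) - - \frac{35}{4}} = \sqrt{\left(41 + 69\right) + \frac{35}{4}} = \sqrt{110 + \frac{35}{4}} = \sqrt{\frac{475}{4}} = \frac{5 \sqrt{19}}{2}$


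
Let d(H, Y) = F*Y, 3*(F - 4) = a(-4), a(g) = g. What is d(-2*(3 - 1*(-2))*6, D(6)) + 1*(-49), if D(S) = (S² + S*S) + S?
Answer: 159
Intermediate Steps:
D(S) = S + 2*S² (D(S) = (S² + S²) + S = 2*S² + S = S + 2*S²)
F = 8/3 (F = 4 + (⅓)*(-4) = 4 - 4/3 = 8/3 ≈ 2.6667)
d(H, Y) = 8*Y/3
d(-2*(3 - 1*(-2))*6, D(6)) + 1*(-49) = 8*(6*(1 + 2*6))/3 + 1*(-49) = 8*(6*(1 + 12))/3 - 49 = 8*(6*13)/3 - 49 = (8/3)*78 - 49 = 208 - 49 = 159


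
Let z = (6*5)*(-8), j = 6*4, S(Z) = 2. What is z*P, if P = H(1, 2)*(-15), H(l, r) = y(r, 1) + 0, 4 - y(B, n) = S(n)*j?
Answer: -158400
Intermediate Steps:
j = 24
y(B, n) = -44 (y(B, n) = 4 - 2*24 = 4 - 1*48 = 4 - 48 = -44)
H(l, r) = -44 (H(l, r) = -44 + 0 = -44)
P = 660 (P = -44*(-15) = 660)
z = -240 (z = 30*(-8) = -240)
z*P = -240*660 = -158400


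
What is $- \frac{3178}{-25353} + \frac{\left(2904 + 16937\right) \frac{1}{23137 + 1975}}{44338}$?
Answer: $\frac{3538938619241}{28228432197168} \approx 0.12537$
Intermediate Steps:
$- \frac{3178}{-25353} + \frac{\left(2904 + 16937\right) \frac{1}{23137 + 1975}}{44338} = \left(-3178\right) \left(- \frac{1}{25353}\right) + \frac{19841}{25112} \cdot \frac{1}{44338} = \frac{3178}{25353} + 19841 \cdot \frac{1}{25112} \cdot \frac{1}{44338} = \frac{3178}{25353} + \frac{19841}{25112} \cdot \frac{1}{44338} = \frac{3178}{25353} + \frac{19841}{1113415856} = \frac{3538938619241}{28228432197168}$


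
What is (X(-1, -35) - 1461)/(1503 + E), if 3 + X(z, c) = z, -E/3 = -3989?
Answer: -293/2694 ≈ -0.10876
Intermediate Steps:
E = 11967 (E = -3*(-3989) = 11967)
X(z, c) = -3 + z
(X(-1, -35) - 1461)/(1503 + E) = ((-3 - 1) - 1461)/(1503 + 11967) = (-4 - 1461)/13470 = -1465*1/13470 = -293/2694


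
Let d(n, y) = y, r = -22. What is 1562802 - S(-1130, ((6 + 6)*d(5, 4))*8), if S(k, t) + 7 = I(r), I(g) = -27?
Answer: 1562836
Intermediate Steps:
S(k, t) = -34 (S(k, t) = -7 - 27 = -34)
1562802 - S(-1130, ((6 + 6)*d(5, 4))*8) = 1562802 - 1*(-34) = 1562802 + 34 = 1562836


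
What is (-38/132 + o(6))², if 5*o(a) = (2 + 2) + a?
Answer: 12769/4356 ≈ 2.9314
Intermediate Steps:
o(a) = ⅘ + a/5 (o(a) = ((2 + 2) + a)/5 = (4 + a)/5 = ⅘ + a/5)
(-38/132 + o(6))² = (-38/132 + (⅘ + (⅕)*6))² = (-38*1/132 + (⅘ + 6/5))² = (-19/66 + 2)² = (113/66)² = 12769/4356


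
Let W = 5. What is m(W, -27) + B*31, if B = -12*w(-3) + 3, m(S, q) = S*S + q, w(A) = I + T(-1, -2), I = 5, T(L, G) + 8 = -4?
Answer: 2695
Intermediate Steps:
T(L, G) = -12 (T(L, G) = -8 - 4 = -12)
w(A) = -7 (w(A) = 5 - 12 = -7)
m(S, q) = q + S² (m(S, q) = S² + q = q + S²)
B = 87 (B = -12*(-7) + 3 = 84 + 3 = 87)
m(W, -27) + B*31 = (-27 + 5²) + 87*31 = (-27 + 25) + 2697 = -2 + 2697 = 2695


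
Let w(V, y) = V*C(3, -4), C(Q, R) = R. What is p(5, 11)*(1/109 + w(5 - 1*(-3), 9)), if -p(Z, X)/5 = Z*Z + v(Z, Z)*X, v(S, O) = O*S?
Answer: 5230500/109 ≈ 47986.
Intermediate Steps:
w(V, y) = -4*V (w(V, y) = V*(-4) = -4*V)
p(Z, X) = -5*Z² - 5*X*Z² (p(Z, X) = -5*(Z*Z + (Z*Z)*X) = -5*(Z² + Z²*X) = -5*(Z² + X*Z²) = -5*Z² - 5*X*Z²)
p(5, 11)*(1/109 + w(5 - 1*(-3), 9)) = (5*5²*(-1 - 1*11))*(1/109 - 4*(5 - 1*(-3))) = (5*25*(-1 - 11))*(1/109 - 4*(5 + 3)) = (5*25*(-12))*(1/109 - 4*8) = -1500*(1/109 - 32) = -1500*(-3487/109) = 5230500/109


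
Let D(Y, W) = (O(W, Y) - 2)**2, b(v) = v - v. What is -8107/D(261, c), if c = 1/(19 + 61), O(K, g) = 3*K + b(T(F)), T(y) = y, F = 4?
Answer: -51884800/24649 ≈ -2104.9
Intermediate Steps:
b(v) = 0
O(K, g) = 3*K (O(K, g) = 3*K + 0 = 3*K)
c = 1/80 ≈ 0.012500
D(Y, W) = (-2 + 3*W)**2 (D(Y, W) = (3*W - 2)**2 = (-2 + 3*W)**2)
-8107/D(261, c) = -8107/(-2 + 3*(1/80))**2 = -8107/(-2 + 3/80)**2 = -8107/((-157/80)**2) = -8107/24649/6400 = -8107*6400/24649 = -51884800/24649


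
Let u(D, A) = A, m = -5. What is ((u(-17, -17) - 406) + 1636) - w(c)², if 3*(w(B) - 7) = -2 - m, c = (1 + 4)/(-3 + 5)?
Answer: 1149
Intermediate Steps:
c = 5/2 ≈ 2.5000
w(B) = 8 (w(B) = 7 + (-2 - 1*(-5))/3 = 7 + (-2 + 5)/3 = 7 + (⅓)*3 = 7 + 1 = 8)
((u(-17, -17) - 406) + 1636) - w(c)² = ((-17 - 406) + 1636) - 1*8² = (-423 + 1636) - 1*64 = 1213 - 64 = 1149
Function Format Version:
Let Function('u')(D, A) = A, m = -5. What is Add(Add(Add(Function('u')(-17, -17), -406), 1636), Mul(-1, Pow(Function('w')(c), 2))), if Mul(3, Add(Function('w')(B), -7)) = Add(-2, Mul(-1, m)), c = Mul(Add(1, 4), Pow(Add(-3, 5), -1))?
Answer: 1149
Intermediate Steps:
c = Rational(5, 2) (c = Mul(5, Pow(2, -1)) = Mul(5, Rational(1, 2)) = Rational(5, 2) ≈ 2.5000)
Function('w')(B) = 8 (Function('w')(B) = Add(7, Mul(Rational(1, 3), Add(-2, Mul(-1, -5)))) = Add(7, Mul(Rational(1, 3), Add(-2, 5))) = Add(7, Mul(Rational(1, 3), 3)) = Add(7, 1) = 8)
Add(Add(Add(Function('u')(-17, -17), -406), 1636), Mul(-1, Pow(Function('w')(c), 2))) = Add(Add(Add(-17, -406), 1636), Mul(-1, Pow(8, 2))) = Add(Add(-423, 1636), Mul(-1, 64)) = Add(1213, -64) = 1149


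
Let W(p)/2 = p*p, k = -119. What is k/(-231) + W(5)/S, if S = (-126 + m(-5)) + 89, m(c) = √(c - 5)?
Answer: (-1021*I + 17*√10)/(33*(√10 + 37*I)) ≈ -0.8264 - 0.11466*I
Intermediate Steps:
W(p) = 2*p² (W(p) = 2*(p*p) = 2*p²)
m(c) = √(-5 + c)
S = -37 + I*√10 (S = (-126 + √(-5 - 5)) + 89 = (-126 + √(-10)) + 89 = (-126 + I*√10) + 89 = -37 + I*√10 ≈ -37.0 + 3.1623*I)
k/(-231) + W(5)/S = -119/(-231) + (2*5²)/(-37 + I*√10) = -119*(-1/231) + (2*25)/(-37 + I*√10) = 17/33 + 50/(-37 + I*√10)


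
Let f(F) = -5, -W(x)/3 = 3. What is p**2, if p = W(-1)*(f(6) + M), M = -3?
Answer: 5184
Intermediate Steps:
W(x) = -9 (W(x) = -3*3 = -9)
p = 72 (p = -9*(-5 - 3) = -9*(-8) = 72)
p**2 = 72**2 = 5184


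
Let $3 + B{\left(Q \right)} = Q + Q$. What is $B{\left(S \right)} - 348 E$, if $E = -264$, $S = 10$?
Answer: $91889$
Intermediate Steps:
$B{\left(Q \right)} = -3 + 2 Q$ ($B{\left(Q \right)} = -3 + \left(Q + Q\right) = -3 + 2 Q$)
$B{\left(S \right)} - 348 E = \left(-3 + 2 \cdot 10\right) - -91872 = \left(-3 + 20\right) + 91872 = 17 + 91872 = 91889$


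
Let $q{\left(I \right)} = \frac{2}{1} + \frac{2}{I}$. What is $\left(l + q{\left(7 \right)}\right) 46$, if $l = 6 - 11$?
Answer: $- \frac{874}{7} \approx -124.86$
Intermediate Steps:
$l = -5$ ($l = 6 - 11 = -5$)
$q{\left(I \right)} = 2 + \frac{2}{I}$ ($q{\left(I \right)} = 2 \cdot 1 + \frac{2}{I} = 2 + \frac{2}{I}$)
$\left(l + q{\left(7 \right)}\right) 46 = \left(-5 + \left(2 + \frac{2}{7}\right)\right) 46 = \left(-5 + \frac{16}{7}\right) 46 = \left(- \frac{19}{7}\right) 46 = - \frac{874}{7}$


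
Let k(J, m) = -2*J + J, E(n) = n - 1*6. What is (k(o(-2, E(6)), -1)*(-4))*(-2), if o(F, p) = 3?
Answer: -24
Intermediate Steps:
E(n) = -6 + n (E(n) = n - 6 = -6 + n)
k(J, m) = -J
(k(o(-2, E(6)), -1)*(-4))*(-2) = (-1*3*(-4))*(-2) = -3*(-4)*(-2) = 12*(-2) = -24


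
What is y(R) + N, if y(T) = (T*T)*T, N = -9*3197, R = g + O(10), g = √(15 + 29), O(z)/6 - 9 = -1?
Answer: 88155 + 13912*√11 ≈ 1.3430e+5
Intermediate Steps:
O(z) = 48 (O(z) = 54 + 6*(-1) = 54 - 6 = 48)
g = 2*√11 (g = √44 = 2*√11 ≈ 6.6332)
R = 48 + 2*√11 (R = 2*√11 + 48 = 48 + 2*√11 ≈ 54.633)
N = -28773
y(T) = T³ (y(T) = T²*T = T³)
y(R) + N = (48 + 2*√11)³ - 28773 = -28773 + (48 + 2*√11)³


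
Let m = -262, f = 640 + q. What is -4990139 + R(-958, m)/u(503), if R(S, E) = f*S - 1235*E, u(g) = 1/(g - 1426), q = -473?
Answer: -155978171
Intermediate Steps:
u(g) = 1/(-1426 + g)
f = 167 (f = 640 - 473 = 167)
R(S, E) = -1235*E + 167*S (R(S, E) = 167*S - 1235*E = -1235*E + 167*S)
-4990139 + R(-958, m)/u(503) = -4990139 + (-1235*(-262) + 167*(-958))/(1/(-1426 + 503)) = -4990139 + (323570 - 159986)/(1/(-923)) = -4990139 + 163584/(-1/923) = -4990139 + 163584*(-923) = -4990139 - 150988032 = -155978171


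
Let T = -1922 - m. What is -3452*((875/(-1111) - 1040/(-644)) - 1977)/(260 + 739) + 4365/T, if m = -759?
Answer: 1418327609072747/207818946027 ≈ 6824.8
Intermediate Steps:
T = -1163 (T = -1922 - 1*(-759) = -1922 + 759 = -1163)
-3452*((875/(-1111) - 1040/(-644)) - 1977)/(260 + 739) + 4365/T = -3452*((875/(-1111) - 1040/(-644)) - 1977)/(260 + 739) + 4365/(-1163) = -3452/(999/((875*(-1/1111) - 1040*(-1/644)) - 1977)) + 4365*(-1/1163) = -3452/(999/((-875/1111 + 260/161) - 1977)) - 4365/1163 = -3452/(999/(147985/178871 - 1977)) - 4365/1163 = -3452/(999/(-353479982/178871)) - 4365/1163 = -3452/(999*(-178871/353479982)) - 4365/1163 = -3452/(-178692129/353479982) - 4365/1163 = -3452*(-353479982/178692129) - 4365/1163 = 1220212897864/178692129 - 4365/1163 = 1418327609072747/207818946027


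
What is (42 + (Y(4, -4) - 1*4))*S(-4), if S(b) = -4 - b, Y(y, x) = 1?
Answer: 0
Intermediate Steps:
(42 + (Y(4, -4) - 1*4))*S(-4) = (42 + (1 - 1*4))*(-4 - 1*(-4)) = (42 + (1 - 4))*(-4 + 4) = (42 - 3)*0 = 39*0 = 0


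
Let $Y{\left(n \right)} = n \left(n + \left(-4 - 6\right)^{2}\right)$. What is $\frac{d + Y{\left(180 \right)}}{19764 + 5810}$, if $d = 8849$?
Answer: $\frac{59249}{25574} \approx 2.3168$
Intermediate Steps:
$Y{\left(n \right)} = n \left(100 + n\right)$ ($Y{\left(n \right)} = n \left(n + \left(-10\right)^{2}\right) = n \left(n + 100\right) = n \left(100 + n\right)$)
$\frac{d + Y{\left(180 \right)}}{19764 + 5810} = \frac{8849 + 180 \left(100 + 180\right)}{19764 + 5810} = \frac{8849 + 180 \cdot 280}{25574} = \left(8849 + 50400\right) \frac{1}{25574} = 59249 \cdot \frac{1}{25574} = \frac{59249}{25574}$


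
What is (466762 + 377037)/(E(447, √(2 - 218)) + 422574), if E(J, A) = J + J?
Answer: 843799/423468 ≈ 1.9926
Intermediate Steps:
E(J, A) = 2*J
(466762 + 377037)/(E(447, √(2 - 218)) + 422574) = (466762 + 377037)/(2*447 + 422574) = 843799/(894 + 422574) = 843799/423468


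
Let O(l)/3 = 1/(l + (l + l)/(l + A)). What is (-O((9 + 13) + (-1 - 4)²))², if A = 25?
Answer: 11664/3024121 ≈ 0.0038570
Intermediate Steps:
O(l) = 3/(l + 2*l/(25 + l)) (O(l) = 3/(l + (l + l)/(l + 25)) = 3/(l + (2*l)/(25 + l)) = 3/(l + 2*l/(25 + l)))
(-O((9 + 13) + (-1 - 4)²))² = (-3*(25 + ((9 + 13) + (-1 - 4)²))/(((9 + 13) + (-1 - 4)²)*(27 + ((9 + 13) + (-1 - 4)²))))² = (-3*(25 + (22 + (-5)²))/((22 + (-5)²)*(27 + (22 + (-5)²))))² = (-3*(25 + (22 + 25))/((22 + 25)*(27 + (22 + 25))))² = (-3*(25 + 47)/(47*(27 + 47)))² = (-3*72/(47*74))² = (-1*108/1739)² = (-108/1739)² = 11664/3024121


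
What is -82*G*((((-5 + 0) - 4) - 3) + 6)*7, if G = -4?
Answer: -13776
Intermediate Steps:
-82*G*((((-5 + 0) - 4) - 3) + 6)*7 = -82*(-4*((((-5 + 0) - 4) - 3) + 6))*7 = -82*(-4*(((-5 - 4) - 3) + 6))*7 = -82*(-4*((-9 - 3) + 6))*7 = -82*(-4*(-12 + 6))*7 = -82*(-4*(-6))*7 = -1968*7 = -82*168 = -13776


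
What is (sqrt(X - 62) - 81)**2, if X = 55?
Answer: (81 - I*sqrt(7))**2 ≈ 6554.0 - 428.61*I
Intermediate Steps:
(sqrt(X - 62) - 81)**2 = (sqrt(55 - 62) - 81)**2 = (sqrt(-7) - 81)**2 = (I*sqrt(7) - 81)**2 = (-81 + I*sqrt(7))**2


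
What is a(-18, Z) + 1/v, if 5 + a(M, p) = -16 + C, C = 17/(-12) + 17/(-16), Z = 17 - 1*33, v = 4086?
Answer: -767479/32688 ≈ -23.479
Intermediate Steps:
Z = -16 (Z = 17 - 33 = -16)
C = -119/48 (C = 17*(-1/12) + 17*(-1/16) = -17/12 - 17/16 = -119/48 ≈ -2.4792)
a(M, p) = -1127/48 (a(M, p) = -5 + (-16 - 119/48) = -5 - 887/48 = -1127/48)
a(-18, Z) + 1/v = -1127/48 + 1/4086 = -767479/32688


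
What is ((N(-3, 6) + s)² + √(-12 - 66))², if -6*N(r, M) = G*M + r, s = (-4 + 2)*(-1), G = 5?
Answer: -623/16 + 25*I*√78/2 ≈ -38.938 + 110.4*I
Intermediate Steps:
s = 2 (s = -2*(-1) = 2)
N(r, M) = -5*M/6 - r/6 (N(r, M) = -(5*M + r)/6 = -(r + 5*M)/6 = -5*M/6 - r/6)
((N(-3, 6) + s)² + √(-12 - 66))² = (((-⅚*6 - ⅙*(-3)) + 2)² + √(-12 - 66))² = (((-5 + ½) + 2)² + √(-78))² = ((-9/2 + 2)² + I*√78)² = ((-5/2)² + I*√78)² = (25/4 + I*√78)²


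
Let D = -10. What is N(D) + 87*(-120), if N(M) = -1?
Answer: -10441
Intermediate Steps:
N(D) + 87*(-120) = -1 + 87*(-120) = -1 - 10440 = -10441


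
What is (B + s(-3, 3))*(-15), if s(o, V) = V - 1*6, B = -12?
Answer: 225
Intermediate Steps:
s(o, V) = -6 + V (s(o, V) = V - 6 = -6 + V)
(B + s(-3, 3))*(-15) = (-12 + (-6 + 3))*(-15) = (-12 - 3)*(-15) = -15*(-15) = 225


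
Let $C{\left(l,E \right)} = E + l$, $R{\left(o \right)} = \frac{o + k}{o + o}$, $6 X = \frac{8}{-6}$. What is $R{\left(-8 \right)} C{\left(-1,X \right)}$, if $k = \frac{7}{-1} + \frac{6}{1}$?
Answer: $- \frac{11}{16} \approx -0.6875$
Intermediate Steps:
$X = - \frac{2}{9}$ ($X = \frac{8 \frac{1}{-6}}{6} = \frac{8 \left(- \frac{1}{6}\right)}{6} = \frac{1}{6} \left(- \frac{4}{3}\right) = - \frac{2}{9} \approx -0.22222$)
$k = -1$ ($k = 7 \left(-1\right) + 6 \cdot 1 = -7 + 6 = -1$)
$R{\left(o \right)} = \frac{-1 + o}{2 o}$ ($R{\left(o \right)} = \frac{o - 1}{o + o} = \frac{-1 + o}{2 o}$)
$R{\left(-8 \right)} C{\left(-1,X \right)} = \frac{-1 - 8}{2 \left(-8\right)} \left(- \frac{2}{9} - 1\right) = \frac{1}{2} \left(- \frac{1}{8}\right) \left(-9\right) \left(- \frac{11}{9}\right) = \frac{9}{16} \left(- \frac{11}{9}\right) = - \frac{11}{16}$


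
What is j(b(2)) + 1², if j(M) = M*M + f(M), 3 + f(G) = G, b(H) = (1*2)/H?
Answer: 0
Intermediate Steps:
b(H) = 2/H
f(G) = -3 + G
j(M) = -3 + M + M² (j(M) = M*M + (-3 + M) = M² + (-3 + M) = -3 + M + M²)
j(b(2)) + 1² = (-3 + 2/2 + (2/2)²) + 1² = (-3 + 2*(½) + (2*(½))²) + 1 = (-3 + 1 + 1²) + 1 = (-3 + 1 + 1) + 1 = -1 + 1 = 0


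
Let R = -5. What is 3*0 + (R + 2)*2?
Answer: -6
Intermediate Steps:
3*0 + (R + 2)*2 = 3*0 + (-5 + 2)*2 = 0 - 3*2 = 0 - 6 = -6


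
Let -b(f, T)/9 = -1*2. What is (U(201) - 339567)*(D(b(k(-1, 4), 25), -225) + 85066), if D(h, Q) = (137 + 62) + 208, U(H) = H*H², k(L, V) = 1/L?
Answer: 665068319082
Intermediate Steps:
U(H) = H³
b(f, T) = 18 (b(f, T) = -(-9)*2 = -9*(-2) = 18)
D(h, Q) = 407 (D(h, Q) = 199 + 208 = 407)
(U(201) - 339567)*(D(b(k(-1, 4), 25), -225) + 85066) = (201³ - 339567)*(407 + 85066) = (8120601 - 339567)*85473 = 7781034*85473 = 665068319082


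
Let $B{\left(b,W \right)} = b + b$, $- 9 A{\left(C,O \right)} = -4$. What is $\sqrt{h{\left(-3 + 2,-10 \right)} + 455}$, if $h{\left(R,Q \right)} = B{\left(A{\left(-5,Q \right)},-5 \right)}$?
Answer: $\frac{\sqrt{4103}}{3} \approx 21.352$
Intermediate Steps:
$A{\left(C,O \right)} = \frac{4}{9}$ ($A{\left(C,O \right)} = \left(- \frac{1}{9}\right) \left(-4\right) = \frac{4}{9}$)
$B{\left(b,W \right)} = 2 b$
$h{\left(R,Q \right)} = \frac{8}{9}$ ($h{\left(R,Q \right)} = 2 \cdot \frac{4}{9} = \frac{8}{9}$)
$\sqrt{h{\left(-3 + 2,-10 \right)} + 455} = \sqrt{\frac{8}{9} + 455} = \sqrt{\frac{4103}{9}} = \frac{\sqrt{4103}}{3}$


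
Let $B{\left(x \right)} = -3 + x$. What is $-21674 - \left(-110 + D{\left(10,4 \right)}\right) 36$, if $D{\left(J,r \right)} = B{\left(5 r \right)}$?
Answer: $-18326$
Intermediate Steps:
$D{\left(J,r \right)} = -3 + 5 r$
$-21674 - \left(-110 + D{\left(10,4 \right)}\right) 36 = -21674 - \left(-110 + \left(-3 + 5 \cdot 4\right)\right) 36 = -21674 - \left(-110 + \left(-3 + 20\right)\right) 36 = -21674 - \left(-110 + 17\right) 36 = -21674 - \left(-93\right) 36 = -21674 - -3348 = -21674 + 3348 = -18326$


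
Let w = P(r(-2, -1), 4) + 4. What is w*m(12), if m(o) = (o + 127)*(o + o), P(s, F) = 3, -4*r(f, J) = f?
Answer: 23352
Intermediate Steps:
r(f, J) = -f/4
m(o) = 2*o*(127 + o) (m(o) = (127 + o)*(2*o) = 2*o*(127 + o))
w = 7 (w = 3 + 4 = 7)
w*m(12) = 7*(2*12*(127 + 12)) = 7*(2*12*139) = 7*3336 = 23352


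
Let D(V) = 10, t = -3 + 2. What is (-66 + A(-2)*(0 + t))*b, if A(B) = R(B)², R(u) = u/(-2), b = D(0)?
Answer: -670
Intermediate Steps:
t = -1
b = 10
R(u) = -u/2 (R(u) = u*(-½) = -u/2)
A(B) = B²/4 (A(B) = (-B/2)² = B²/4)
(-66 + A(-2)*(0 + t))*b = (-66 + ((¼)*(-2)²)*(0 - 1))*10 = (-66 + ((¼)*4)*(-1))*10 = (-66 + 1*(-1))*10 = (-66 - 1)*10 = -67*10 = -670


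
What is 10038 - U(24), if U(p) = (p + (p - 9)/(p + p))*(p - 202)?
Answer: 114925/8 ≈ 14366.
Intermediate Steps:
U(p) = (-202 + p)*(p + (-9 + p)/(2*p)) (U(p) = (p + (-9 + p)/((2*p)))*(-202 + p) = (p + (-9 + p)*(1/(2*p)))*(-202 + p) = (p + (-9 + p)/(2*p))*(-202 + p) = (-202 + p)*(p + (-9 + p)/(2*p)))
10038 - U(24) = 10038 - (-211/2 + 24² + 909/24 - 403/2*24) = 10038 - (-211/2 + 576 + 909*(1/24) - 4836) = 10038 - (-211/2 + 576 + 303/8 - 4836) = 10038 - 1*(-34621/8) = 10038 + 34621/8 = 114925/8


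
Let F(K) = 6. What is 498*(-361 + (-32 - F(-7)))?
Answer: -198702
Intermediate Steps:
498*(-361 + (-32 - F(-7))) = 498*(-361 + (-32 - 1*6)) = 498*(-361 + (-32 - 6)) = 498*(-361 - 38) = 498*(-399) = -198702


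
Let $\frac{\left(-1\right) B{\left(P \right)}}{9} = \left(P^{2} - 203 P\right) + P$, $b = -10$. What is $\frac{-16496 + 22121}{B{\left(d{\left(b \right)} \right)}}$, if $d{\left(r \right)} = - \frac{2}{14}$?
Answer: $- \frac{6125}{283} \approx -21.643$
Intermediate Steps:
$d{\left(r \right)} = - \frac{1}{7}$ ($d{\left(r \right)} = \left(-2\right) \frac{1}{14} = - \frac{1}{7}$)
$B{\left(P \right)} = - 9 P^{2} + 1818 P$ ($B{\left(P \right)} = - 9 \left(\left(P^{2} - 203 P\right) + P\right) = - 9 \left(P^{2} - 202 P\right) = - 9 P^{2} + 1818 P$)
$\frac{-16496 + 22121}{B{\left(d{\left(b \right)} \right)}} = \frac{-16496 + 22121}{9 \left(- \frac{1}{7}\right) \left(202 - - \frac{1}{7}\right)} = \frac{5625}{9 \left(- \frac{1}{7}\right) \left(202 + \frac{1}{7}\right)} = \frac{5625}{9 \left(- \frac{1}{7}\right) \frac{1415}{7}} = \frac{5625}{- \frac{12735}{49}} = 5625 \left(- \frac{49}{12735}\right) = - \frac{6125}{283}$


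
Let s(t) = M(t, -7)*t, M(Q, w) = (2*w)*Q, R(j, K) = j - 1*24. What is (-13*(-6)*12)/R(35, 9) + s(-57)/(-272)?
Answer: 377469/1496 ≈ 252.32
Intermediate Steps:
R(j, K) = -24 + j (R(j, K) = j - 24 = -24 + j)
M(Q, w) = 2*Q*w
s(t) = -14*t² (s(t) = (2*t*(-7))*t = (-14*t)*t = -14*t²)
(-13*(-6)*12)/R(35, 9) + s(-57)/(-272) = (-13*(-6)*12)/(-24 + 35) - 14*(-57)²/(-272) = (78*12)/11 - 14*3249*(-1/272) = 936*(1/11) - 45486*(-1/272) = 936/11 + 22743/136 = 377469/1496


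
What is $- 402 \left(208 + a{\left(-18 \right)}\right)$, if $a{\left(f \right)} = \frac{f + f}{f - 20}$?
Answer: $- \frac{1595940}{19} \approx -83997.0$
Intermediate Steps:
$a{\left(f \right)} = \frac{2 f}{-20 + f}$
$- 402 \left(208 + a{\left(-18 \right)}\right) = - 402 \left(208 + 2 \left(-18\right) \frac{1}{-20 - 18}\right) = - 402 \left(208 + 2 \left(-18\right) \frac{1}{-38}\right) = - 402 \left(208 + 2 \left(-18\right) \left(- \frac{1}{38}\right)\right) = - 402 \left(208 + \frac{18}{19}\right) = \left(-402\right) \frac{3970}{19} = - \frac{1595940}{19}$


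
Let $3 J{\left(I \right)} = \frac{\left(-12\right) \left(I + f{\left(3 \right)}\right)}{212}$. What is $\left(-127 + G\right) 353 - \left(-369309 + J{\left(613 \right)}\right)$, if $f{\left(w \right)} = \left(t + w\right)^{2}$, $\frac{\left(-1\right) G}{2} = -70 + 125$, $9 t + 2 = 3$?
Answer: $\frac{1226337301}{4293} \approx 2.8566 \cdot 10^{5}$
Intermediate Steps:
$t = \frac{1}{9}$ ($t = - \frac{2}{9} + \frac{1}{9} \cdot 3 = - \frac{2}{9} + \frac{1}{3} = \frac{1}{9} \approx 0.11111$)
$G = -110$ ($G = - 2 \left(-70 + 125\right) = \left(-2\right) 55 = -110$)
$f{\left(w \right)} = \left(\frac{1}{9} + w\right)^{2}$
$J{\left(I \right)} = - \frac{784}{4293} - \frac{I}{53}$ ($J{\left(I \right)} = \frac{- 12 \left(I + \frac{\left(1 + 9 \cdot 3\right)^{2}}{81}\right) \frac{1}{212}}{3} = \frac{- 12 \left(I + \frac{\left(1 + 27\right)^{2}}{81}\right) \frac{1}{212}}{3} = \frac{- 12 \left(I + \frac{28^{2}}{81}\right) \frac{1}{212}}{3} = \frac{- 12 \left(I + \frac{1}{81} \cdot 784\right) \frac{1}{212}}{3} = \frac{- 12 \left(I + \frac{784}{81}\right) \frac{1}{212}}{3} = \frac{- 12 \left(\frac{784}{81} + I\right) \frac{1}{212}}{3} = \frac{\left(- \frac{3136}{27} - 12 I\right) \frac{1}{212}}{3} = \frac{- \frac{784}{1431} - \frac{3 I}{53}}{3} = - \frac{784}{4293} - \frac{I}{53}$)
$\left(-127 + G\right) 353 - \left(-369309 + J{\left(613 \right)}\right) = \left(-127 - 110\right) 353 + \left(369309 - \left(- \frac{784}{4293} - \frac{613}{53}\right)\right) = \left(-237\right) 353 + \left(369309 - \left(- \frac{784}{4293} - \frac{613}{53}\right)\right) = -83661 + \left(369309 - - \frac{50437}{4293}\right) = -83661 + \left(369309 + \frac{50437}{4293}\right) = -83661 + \frac{1585493974}{4293} = \frac{1226337301}{4293}$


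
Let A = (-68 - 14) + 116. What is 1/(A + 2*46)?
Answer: 1/126 ≈ 0.0079365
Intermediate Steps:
A = 34 (A = -82 + 116 = 34)
1/(A + 2*46) = 1/(34 + 2*46) = 1/(34 + 92) = 1/126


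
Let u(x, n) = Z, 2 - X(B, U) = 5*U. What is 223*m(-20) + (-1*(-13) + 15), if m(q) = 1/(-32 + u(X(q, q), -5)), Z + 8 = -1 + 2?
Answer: 869/39 ≈ 22.282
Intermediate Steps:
X(B, U) = 2 - 5*U
Z = -7 (Z = -8 + (-1 + 2) = -8 + 1 = -7)
u(x, n) = -7
m(q) = -1/39 (m(q) = 1/(-32 - 7) = 1/(-39) = -1/39)
223*m(-20) + (-1*(-13) + 15) = 223*(-1/39) + (-1*(-13) + 15) = -223/39 + (13 + 15) = -223/39 + 28 = 869/39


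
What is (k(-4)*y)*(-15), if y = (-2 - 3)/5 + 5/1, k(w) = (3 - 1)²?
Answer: -240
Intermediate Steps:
k(w) = 4 (k(w) = 2² = 4)
y = 4 (y = -5*⅕ + 5*1 = -1 + 5 = 4)
(k(-4)*y)*(-15) = (4*4)*(-15) = 16*(-15) = -240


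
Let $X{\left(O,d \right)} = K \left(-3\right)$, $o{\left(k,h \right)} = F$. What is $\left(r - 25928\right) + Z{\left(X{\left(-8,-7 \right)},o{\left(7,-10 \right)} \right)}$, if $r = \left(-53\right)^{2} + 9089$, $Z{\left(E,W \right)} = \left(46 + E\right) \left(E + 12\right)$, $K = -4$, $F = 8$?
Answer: $-12638$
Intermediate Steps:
$o{\left(k,h \right)} = 8$
$X{\left(O,d \right)} = 12$ ($X{\left(O,d \right)} = \left(-4\right) \left(-3\right) = 12$)
$Z{\left(E,W \right)} = \left(12 + E\right) \left(46 + E\right)$ ($Z{\left(E,W \right)} = \left(46 + E\right) \left(12 + E\right) = \left(12 + E\right) \left(46 + E\right)$)
$r = 11898$ ($r = 2809 + 9089 = 11898$)
$\left(r - 25928\right) + Z{\left(X{\left(-8,-7 \right)},o{\left(7,-10 \right)} \right)} = \left(11898 - 25928\right) + \left(552 + 12^{2} + 58 \cdot 12\right) = -14030 + \left(552 + 144 + 696\right) = -14030 + 1392 = -12638$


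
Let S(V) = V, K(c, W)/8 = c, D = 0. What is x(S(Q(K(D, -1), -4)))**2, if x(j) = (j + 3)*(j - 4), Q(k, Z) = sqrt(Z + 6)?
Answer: (10 + sqrt(2))**2 ≈ 130.28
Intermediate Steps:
K(c, W) = 8*c
Q(k, Z) = sqrt(6 + Z)
x(j) = (-4 + j)*(3 + j) (x(j) = (3 + j)*(-4 + j) = (-4 + j)*(3 + j))
x(S(Q(K(D, -1), -4)))**2 = (-12 + (sqrt(6 - 4))**2 - sqrt(6 - 4))**2 = (-12 + (sqrt(2))**2 - sqrt(2))**2 = (-12 + 2 - sqrt(2))**2 = (-10 - sqrt(2))**2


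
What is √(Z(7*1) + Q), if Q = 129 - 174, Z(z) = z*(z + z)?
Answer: √53 ≈ 7.2801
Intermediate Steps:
Z(z) = 2*z² (Z(z) = z*(2*z) = 2*z²)
Q = -45
√(Z(7*1) + Q) = √(2*(7*1)² - 45) = √(2*7² - 45) = √(2*49 - 45) = √(98 - 45) = √53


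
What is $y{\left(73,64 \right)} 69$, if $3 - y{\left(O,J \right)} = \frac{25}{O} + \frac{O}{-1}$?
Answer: $\frac{381087}{73} \approx 5220.4$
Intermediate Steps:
$y{\left(O,J \right)} = 3 + O - \frac{25}{O}$ ($y{\left(O,J \right)} = 3 - \left(\frac{25}{O} + \frac{O}{-1}\right) = 3 - \left(\frac{25}{O} + O \left(-1\right)\right) = 3 - \left(\frac{25}{O} - O\right) = 3 - \left(- O + \frac{25}{O}\right) = 3 + \left(O - \frac{25}{O}\right) = 3 + O - \frac{25}{O}$)
$y{\left(73,64 \right)} 69 = \left(3 + 73 - \frac{25}{73}\right) 69 = \frac{5523}{73} \cdot 69 = \frac{381087}{73}$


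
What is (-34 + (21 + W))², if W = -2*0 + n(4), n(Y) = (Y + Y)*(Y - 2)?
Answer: 9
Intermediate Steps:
n(Y) = 2*Y*(-2 + Y) (n(Y) = (2*Y)*(-2 + Y) = 2*Y*(-2 + Y))
W = 16 (W = -2*0 + 2*4*(-2 + 4) = 0 + 2*4*2 = 0 + 16 = 16)
(-34 + (21 + W))² = (-34 + (21 + 16))² = (-34 + 37)² = 3² = 9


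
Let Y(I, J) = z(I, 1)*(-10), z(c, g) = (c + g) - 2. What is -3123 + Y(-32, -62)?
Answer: -2793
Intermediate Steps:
z(c, g) = -2 + c + g
Y(I, J) = 10 - 10*I (Y(I, J) = (-2 + I + 1)*(-10) = (-1 + I)*(-10) = 10 - 10*I)
-3123 + Y(-32, -62) = -3123 + (10 - 10*(-32)) = -3123 + (10 + 320) = -3123 + 330 = -2793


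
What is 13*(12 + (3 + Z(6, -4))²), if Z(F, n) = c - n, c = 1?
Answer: 988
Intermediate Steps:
Z(F, n) = 1 - n
13*(12 + (3 + Z(6, -4))²) = 13*(12 + (3 + (1 - 1*(-4)))²) = 13*(12 + (3 + (1 + 4))²) = 13*(12 + (3 + 5)²) = 13*(12 + 8²) = 13*(12 + 64) = 13*76 = 988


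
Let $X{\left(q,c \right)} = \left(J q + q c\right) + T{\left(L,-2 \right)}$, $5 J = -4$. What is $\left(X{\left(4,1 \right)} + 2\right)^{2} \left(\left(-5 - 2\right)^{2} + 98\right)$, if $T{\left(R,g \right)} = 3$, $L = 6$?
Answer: $\frac{123627}{25} \approx 4945.1$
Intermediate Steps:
$J = - \frac{4}{5}$ ($J = \frac{1}{5} \left(-4\right) = - \frac{4}{5} \approx -0.8$)
$X{\left(q,c \right)} = 3 - \frac{4 q}{5} + c q$ ($X{\left(q,c \right)} = \left(- \frac{4 q}{5} + q c\right) + 3 = \left(- \frac{4 q}{5} + c q\right) + 3 = 3 - \frac{4 q}{5} + c q$)
$\left(X{\left(4,1 \right)} + 2\right)^{2} \left(\left(-5 - 2\right)^{2} + 98\right) = \left(\left(3 - \frac{16}{5} + 1 \cdot 4\right) + 2\right)^{2} \left(\left(-5 - 2\right)^{2} + 98\right) = \left(\left(3 - \frac{16}{5} + 4\right) + 2\right)^{2} \left(\left(-7\right)^{2} + 98\right) = \left(\frac{19}{5} + 2\right)^{2} \left(49 + 98\right) = \left(\frac{29}{5}\right)^{2} \cdot 147 = \frac{841}{25} \cdot 147 = \frac{123627}{25}$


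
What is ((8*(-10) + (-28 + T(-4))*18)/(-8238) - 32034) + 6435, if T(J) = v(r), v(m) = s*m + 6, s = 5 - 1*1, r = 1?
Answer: -105442079/4119 ≈ -25599.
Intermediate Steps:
s = 4 (s = 5 - 1 = 4)
v(m) = 6 + 4*m (v(m) = 4*m + 6 = 6 + 4*m)
T(J) = 10 (T(J) = 6 + 4*1 = 6 + 4 = 10)
((8*(-10) + (-28 + T(-4))*18)/(-8238) - 32034) + 6435 = ((8*(-10) + (-28 + 10)*18)/(-8238) - 32034) + 6435 = ((-80 - 18*18)*(-1/8238) - 32034) + 6435 = ((-80 - 324)*(-1/8238) - 32034) + 6435 = (-404*(-1/8238) - 32034) + 6435 = (202/4119 - 32034) + 6435 = -131947844/4119 + 6435 = -105442079/4119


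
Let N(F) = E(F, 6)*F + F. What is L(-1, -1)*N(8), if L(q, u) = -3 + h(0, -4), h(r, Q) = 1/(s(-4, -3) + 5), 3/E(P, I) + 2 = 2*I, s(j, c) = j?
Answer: -104/5 ≈ -20.800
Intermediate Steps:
E(P, I) = 3/(-2 + 2*I)
h(r, Q) = 1 (h(r, Q) = 1/(-4 + 5) = 1/1 = 1)
L(q, u) = -2 (L(q, u) = -3 + 1 = -2)
N(F) = 13*F/10 (N(F) = (3/(2*(-1 + 6)))*F + F = ((3/2)/5)*F + F = ((3/2)*(1/5))*F + F = 3*F/10 + F = 13*F/10)
L(-1, -1)*N(8) = -13*8/5 = -2*52/5 = -104/5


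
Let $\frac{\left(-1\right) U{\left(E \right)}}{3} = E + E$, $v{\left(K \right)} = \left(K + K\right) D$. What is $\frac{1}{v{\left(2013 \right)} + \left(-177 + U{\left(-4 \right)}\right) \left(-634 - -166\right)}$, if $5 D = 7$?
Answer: $\frac{5}{386202} \approx 1.2947 \cdot 10^{-5}$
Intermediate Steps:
$D = \frac{7}{5}$ ($D = \frac{1}{5} \cdot 7 = \frac{7}{5} \approx 1.4$)
$v{\left(K \right)} = \frac{14 K}{5}$ ($v{\left(K \right)} = \left(K + K\right) \frac{7}{5} = 2 K \frac{7}{5} = \frac{14 K}{5}$)
$U{\left(E \right)} = - 6 E$ ($U{\left(E \right)} = - 3 \left(E + E\right) = - 3 \cdot 2 E = - 6 E$)
$\frac{1}{v{\left(2013 \right)} + \left(-177 + U{\left(-4 \right)}\right) \left(-634 - -166\right)} = \frac{1}{\frac{14}{5} \cdot 2013 + \left(-177 - -24\right) \left(-634 - -166\right)} = \frac{1}{\frac{28182}{5} + \left(-177 + 24\right) \left(-634 + 166\right)} = \frac{1}{\frac{28182}{5} - -71604} = \frac{1}{\frac{28182}{5} + 71604} = \frac{1}{\frac{386202}{5}} = \frac{5}{386202}$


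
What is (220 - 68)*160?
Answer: 24320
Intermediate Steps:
(220 - 68)*160 = 152*160 = 24320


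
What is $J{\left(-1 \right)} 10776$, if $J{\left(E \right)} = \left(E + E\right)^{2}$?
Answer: $43104$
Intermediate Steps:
$J{\left(E \right)} = 4 E^{2}$ ($J{\left(E \right)} = \left(2 E\right)^{2} = 4 E^{2}$)
$J{\left(-1 \right)} 10776 = 4 \left(-1\right)^{2} \cdot 10776 = 4 \cdot 1 \cdot 10776 = 4 \cdot 10776 = 43104$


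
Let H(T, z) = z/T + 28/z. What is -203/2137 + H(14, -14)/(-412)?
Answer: -77225/880444 ≈ -0.087711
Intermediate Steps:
H(T, z) = 28/z + z/T
-203/2137 + H(14, -14)/(-412) = -203/2137 + (28/(-14) - 14/14)/(-412) = -203*1/2137 + (28*(-1/14) - 14*1/14)*(-1/412) = -203/2137 + (-2 - 1)*(-1/412) = -203/2137 - 3*(-1/412) = -203/2137 + 3/412 = -77225/880444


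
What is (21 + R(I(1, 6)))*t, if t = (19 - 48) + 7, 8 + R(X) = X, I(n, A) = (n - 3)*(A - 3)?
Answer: -154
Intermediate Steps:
I(n, A) = (-3 + A)*(-3 + n) (I(n, A) = (-3 + n)*(-3 + A) = (-3 + A)*(-3 + n))
R(X) = -8 + X
t = -22 (t = -29 + 7 = -22)
(21 + R(I(1, 6)))*t = (21 + (-8 + (9 - 3*6 - 3*1 + 6*1)))*(-22) = (21 + (-8 + (9 - 18 - 3 + 6)))*(-22) = (21 + (-8 - 6))*(-22) = (21 - 14)*(-22) = 7*(-22) = -154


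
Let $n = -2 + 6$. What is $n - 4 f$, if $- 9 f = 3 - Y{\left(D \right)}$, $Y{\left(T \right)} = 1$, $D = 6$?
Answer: $\frac{44}{9} \approx 4.8889$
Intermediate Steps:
$n = 4$
$f = - \frac{2}{9}$ ($f = - \frac{3 - 1}{9} = \left(- \frac{1}{9}\right) 2 = - \frac{2}{9} \approx -0.22222$)
$n - 4 f = 4 - - \frac{8}{9} = 4 + \frac{8}{9} = \frac{44}{9}$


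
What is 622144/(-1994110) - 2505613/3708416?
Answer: -3651818351667/3697494714880 ≈ -0.98765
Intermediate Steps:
622144/(-1994110) - 2505613/3708416 = 622144*(-1/1994110) - 2505613*1/3708416 = -311072/997055 - 2505613/3708416 = -3651818351667/3697494714880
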